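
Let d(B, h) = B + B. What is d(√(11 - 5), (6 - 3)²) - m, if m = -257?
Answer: 257 + 2*√6 ≈ 261.90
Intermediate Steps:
d(B, h) = 2*B
d(√(11 - 5), (6 - 3)²) - m = 2*√(11 - 5) - 1*(-257) = 2*√6 + 257 = 257 + 2*√6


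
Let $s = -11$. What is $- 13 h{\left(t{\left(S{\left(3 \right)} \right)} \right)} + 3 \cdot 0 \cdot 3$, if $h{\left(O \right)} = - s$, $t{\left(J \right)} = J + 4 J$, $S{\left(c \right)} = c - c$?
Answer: $-143$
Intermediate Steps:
$S{\left(c \right)} = 0$
$t{\left(J \right)} = 5 J$
$h{\left(O \right)} = 11$ ($h{\left(O \right)} = \left(-1\right) \left(-11\right) = 11$)
$- 13 h{\left(t{\left(S{\left(3 \right)} \right)} \right)} + 3 \cdot 0 \cdot 3 = \left(-13\right) 11 + 3 \cdot 0 \cdot 3 = -143 + 0 \cdot 3 = -143 + 0 = -143$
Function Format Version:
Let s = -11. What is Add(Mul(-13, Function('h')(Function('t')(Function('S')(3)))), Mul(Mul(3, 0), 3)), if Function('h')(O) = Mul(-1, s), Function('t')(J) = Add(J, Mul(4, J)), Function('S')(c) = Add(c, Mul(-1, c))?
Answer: -143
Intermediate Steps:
Function('S')(c) = 0
Function('t')(J) = Mul(5, J)
Function('h')(O) = 11 (Function('h')(O) = Mul(-1, -11) = 11)
Add(Mul(-13, Function('h')(Function('t')(Function('S')(3)))), Mul(Mul(3, 0), 3)) = Add(Mul(-13, 11), Mul(Mul(3, 0), 3)) = Add(-143, Mul(0, 3)) = Add(-143, 0) = -143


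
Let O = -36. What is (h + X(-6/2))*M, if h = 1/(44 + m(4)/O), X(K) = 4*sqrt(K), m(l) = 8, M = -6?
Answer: -27/197 - 24*I*sqrt(3) ≈ -0.13706 - 41.569*I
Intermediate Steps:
h = 9/394 (h = 1/(44 + 8/(-36)) = 1/(44 + 8*(-1/36)) = 1/(44 - 2/9) = 1/(394/9) = 9/394 ≈ 0.022843)
(h + X(-6/2))*M = (9/394 + 4*sqrt(-6/2))*(-6) = (9/394 + 4*sqrt(-6*1/2))*(-6) = (9/394 + 4*sqrt(-3))*(-6) = (9/394 + 4*(I*sqrt(3)))*(-6) = (9/394 + 4*I*sqrt(3))*(-6) = -27/197 - 24*I*sqrt(3)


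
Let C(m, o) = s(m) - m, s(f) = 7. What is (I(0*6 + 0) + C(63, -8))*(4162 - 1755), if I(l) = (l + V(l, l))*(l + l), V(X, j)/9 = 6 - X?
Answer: -134792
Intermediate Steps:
V(X, j) = 54 - 9*X (V(X, j) = 9*(6 - X) = 54 - 9*X)
I(l) = 2*l*(54 - 8*l) (I(l) = (l + (54 - 9*l))*(l + l) = (54 - 8*l)*(2*l) = 2*l*(54 - 8*l))
C(m, o) = 7 - m
(I(0*6 + 0) + C(63, -8))*(4162 - 1755) = (4*(0*6 + 0)*(27 - 4*(0*6 + 0)) + (7 - 1*63))*(4162 - 1755) = (4*(0 + 0)*(27 - 4*(0 + 0)) + (7 - 63))*2407 = (4*0*(27 - 4*0) - 56)*2407 = (4*0*(27 + 0) - 56)*2407 = (4*0*27 - 56)*2407 = (0 - 56)*2407 = -56*2407 = -134792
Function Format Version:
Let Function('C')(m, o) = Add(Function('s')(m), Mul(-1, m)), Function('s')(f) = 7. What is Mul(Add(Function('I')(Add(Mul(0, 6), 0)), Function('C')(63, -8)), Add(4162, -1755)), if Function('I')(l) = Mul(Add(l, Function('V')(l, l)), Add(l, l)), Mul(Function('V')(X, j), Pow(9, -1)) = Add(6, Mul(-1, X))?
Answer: -134792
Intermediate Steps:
Function('V')(X, j) = Add(54, Mul(-9, X)) (Function('V')(X, j) = Mul(9, Add(6, Mul(-1, X))) = Add(54, Mul(-9, X)))
Function('I')(l) = Mul(2, l, Add(54, Mul(-8, l))) (Function('I')(l) = Mul(Add(l, Add(54, Mul(-9, l))), Add(l, l)) = Mul(Add(54, Mul(-8, l)), Mul(2, l)) = Mul(2, l, Add(54, Mul(-8, l))))
Function('C')(m, o) = Add(7, Mul(-1, m))
Mul(Add(Function('I')(Add(Mul(0, 6), 0)), Function('C')(63, -8)), Add(4162, -1755)) = Mul(Add(Mul(4, Add(Mul(0, 6), 0), Add(27, Mul(-4, Add(Mul(0, 6), 0)))), Add(7, Mul(-1, 63))), Add(4162, -1755)) = Mul(Add(Mul(4, Add(0, 0), Add(27, Mul(-4, Add(0, 0)))), Add(7, -63)), 2407) = Mul(Add(Mul(4, 0, Add(27, Mul(-4, 0))), -56), 2407) = Mul(Add(Mul(4, 0, Add(27, 0)), -56), 2407) = Mul(Add(Mul(4, 0, 27), -56), 2407) = Mul(Add(0, -56), 2407) = Mul(-56, 2407) = -134792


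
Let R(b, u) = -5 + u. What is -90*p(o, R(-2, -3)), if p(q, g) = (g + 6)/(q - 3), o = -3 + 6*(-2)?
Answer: -10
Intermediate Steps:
o = -15 (o = -3 - 12 = -15)
p(q, g) = (6 + g)/(-3 + q)
-90*p(o, R(-2, -3)) = -90*(6 + (-5 - 3))/(-3 - 15) = -90*(6 - 8)/(-18) = -(-5)*(-2) = -90*⅑ = -10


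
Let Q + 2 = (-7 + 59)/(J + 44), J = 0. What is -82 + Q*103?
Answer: -1829/11 ≈ -166.27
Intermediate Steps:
Q = -9/11 (Q = -2 + (-7 + 59)/(0 + 44) = -2 + 52/44 = -2 + 52*(1/44) = -2 + 13/11 = -9/11 ≈ -0.81818)
-82 + Q*103 = -82 - 9/11*103 = -82 - 927/11 = -1829/11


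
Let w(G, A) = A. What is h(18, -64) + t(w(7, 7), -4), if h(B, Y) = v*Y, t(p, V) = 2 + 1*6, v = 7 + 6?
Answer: -824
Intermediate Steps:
v = 13
t(p, V) = 8 (t(p, V) = 2 + 6 = 8)
h(B, Y) = 13*Y
h(18, -64) + t(w(7, 7), -4) = 13*(-64) + 8 = -832 + 8 = -824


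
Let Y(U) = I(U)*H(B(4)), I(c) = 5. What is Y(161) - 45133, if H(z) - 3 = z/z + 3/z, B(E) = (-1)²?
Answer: -45098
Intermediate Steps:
B(E) = 1
H(z) = 4 + 3/z (H(z) = 3 + (z/z + 3/z) = 3 + (1 + 3/z) = 4 + 3/z)
Y(U) = 35 (Y(U) = 5*(4 + 3/1) = 5*(4 + 3*1) = 5*(4 + 3) = 5*7 = 35)
Y(161) - 45133 = 35 - 45133 = -45098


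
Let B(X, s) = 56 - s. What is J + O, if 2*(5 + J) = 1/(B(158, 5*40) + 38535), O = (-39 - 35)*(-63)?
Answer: 357573775/76782 ≈ 4657.0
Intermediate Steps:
O = 4662 (O = -74*(-63) = 4662)
J = -383909/76782 (J = -5 + 1/(2*((56 - 5*40) + 38535)) = -5 + 1/(2*((56 - 1*200) + 38535)) = -5 + 1/(2*((56 - 200) + 38535)) = -5 + 1/(2*(-144 + 38535)) = -5 + (½)/38391 = -5 + (½)*(1/38391) = -5 + 1/76782 = -383909/76782 ≈ -5.0000)
J + O = -383909/76782 + 4662 = 357573775/76782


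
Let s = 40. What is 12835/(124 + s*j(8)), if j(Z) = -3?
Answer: 12835/4 ≈ 3208.8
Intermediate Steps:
12835/(124 + s*j(8)) = 12835/(124 + 40*(-3)) = 12835/(124 - 120) = 12835/4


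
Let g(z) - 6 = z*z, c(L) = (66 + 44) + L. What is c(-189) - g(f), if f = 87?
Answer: -7654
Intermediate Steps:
c(L) = 110 + L
g(z) = 6 + z² (g(z) = 6 + z*z = 6 + z²)
c(-189) - g(f) = (110 - 189) - (6 + 87²) = -79 - (6 + 7569) = -79 - 1*7575 = -79 - 7575 = -7654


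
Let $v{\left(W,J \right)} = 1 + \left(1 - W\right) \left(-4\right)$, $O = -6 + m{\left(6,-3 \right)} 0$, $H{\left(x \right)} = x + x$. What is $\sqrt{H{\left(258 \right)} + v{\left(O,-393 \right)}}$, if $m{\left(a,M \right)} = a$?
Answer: $\sqrt{489} \approx 22.113$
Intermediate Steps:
$H{\left(x \right)} = 2 x$
$O = -6$ ($O = -6 + 6 \cdot 0 = -6 + 0 = -6$)
$v{\left(W,J \right)} = -3 + 4 W$ ($v{\left(W,J \right)} = 1 + \left(-4 + 4 W\right) = -3 + 4 W$)
$\sqrt{H{\left(258 \right)} + v{\left(O,-393 \right)}} = \sqrt{2 \cdot 258 + \left(-3 + 4 \left(-6\right)\right)} = \sqrt{516 - 27} = \sqrt{489}$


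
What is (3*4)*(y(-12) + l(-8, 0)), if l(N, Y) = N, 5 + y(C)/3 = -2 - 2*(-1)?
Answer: -276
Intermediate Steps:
y(C) = -15 (y(C) = -15 + 3*(-2 - 2*(-1)) = -15 + 3*(-2 + 2) = -15 + 3*0 = -15 + 0 = -15)
(3*4)*(y(-12) + l(-8, 0)) = (3*4)*(-15 - 8) = 12*(-23) = -276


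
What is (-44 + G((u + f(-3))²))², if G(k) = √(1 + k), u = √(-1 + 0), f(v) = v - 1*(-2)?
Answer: (44 - √(1 + (-1 + I)²))² ≈ 1825.1 + 67.181*I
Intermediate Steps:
f(v) = 2 + v (f(v) = v + 2 = 2 + v)
u = I (u = √(-1) = I ≈ 1.0*I)
(-44 + G((u + f(-3))²))² = (-44 + √(1 + (I + (2 - 3))²))² = (-44 + √(1 + (I - 1)²))² = (-44 + √(1 + (-1 + I)²))²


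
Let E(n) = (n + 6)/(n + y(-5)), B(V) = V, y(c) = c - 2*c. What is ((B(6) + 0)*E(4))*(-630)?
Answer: -4200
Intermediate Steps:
y(c) = -c
E(n) = (6 + n)/(5 + n) (E(n) = (n + 6)/(n - 1*(-5)) = (6 + n)/(n + 5) = (6 + n)/(5 + n))
((B(6) + 0)*E(4))*(-630) = ((6 + 0)*((6 + 4)/(5 + 4)))*(-630) = (6*(10/9))*(-630) = (20/3)*(-630) = -4200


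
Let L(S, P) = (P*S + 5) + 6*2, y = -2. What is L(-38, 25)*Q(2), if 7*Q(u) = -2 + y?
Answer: 3732/7 ≈ 533.14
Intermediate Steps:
Q(u) = -4/7 (Q(u) = (-2 - 2)/7 = (⅐)*(-4) = -4/7)
L(S, P) = 17 + P*S (L(S, P) = (5 + P*S) + 12 = 17 + P*S)
L(-38, 25)*Q(2) = (17 + 25*(-38))*(-4/7) = (17 - 950)*(-4/7) = -933*(-4/7) = 3732/7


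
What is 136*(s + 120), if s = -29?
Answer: 12376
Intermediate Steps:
136*(s + 120) = 136*(-29 + 120) = 136*91 = 12376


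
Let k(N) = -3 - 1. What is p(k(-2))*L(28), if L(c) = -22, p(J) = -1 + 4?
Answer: -66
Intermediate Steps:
k(N) = -4
p(J) = 3
p(k(-2))*L(28) = 3*(-22) = -66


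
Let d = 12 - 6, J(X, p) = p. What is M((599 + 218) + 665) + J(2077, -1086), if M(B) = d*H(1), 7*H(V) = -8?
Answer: -7650/7 ≈ -1092.9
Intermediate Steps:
H(V) = -8/7 (H(V) = (1/7)*(-8) = -8/7)
d = 6
M(B) = -48/7 (M(B) = 6*(-8/7) = -48/7)
M((599 + 218) + 665) + J(2077, -1086) = -48/7 - 1086 = -7650/7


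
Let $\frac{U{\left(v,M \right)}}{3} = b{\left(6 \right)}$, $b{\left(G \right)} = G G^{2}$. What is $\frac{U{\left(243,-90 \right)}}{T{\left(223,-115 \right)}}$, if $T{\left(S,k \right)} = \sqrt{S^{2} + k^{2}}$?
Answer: $\frac{324 \sqrt{62954}}{31477} \approx 2.5826$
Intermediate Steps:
$b{\left(G \right)} = G^{3}$
$U{\left(v,M \right)} = 648$ ($U{\left(v,M \right)} = 3 \cdot 6^{3} = 3 \cdot 216 = 648$)
$\frac{U{\left(243,-90 \right)}}{T{\left(223,-115 \right)}} = \frac{648}{\sqrt{223^{2} + \left(-115\right)^{2}}} = \frac{648}{\sqrt{49729 + 13225}} = \frac{648}{\sqrt{62954}} = 648 \frac{\sqrt{62954}}{62954} = \frac{324 \sqrt{62954}}{31477}$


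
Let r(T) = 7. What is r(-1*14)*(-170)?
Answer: -1190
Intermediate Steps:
r(-1*14)*(-170) = 7*(-170) = -1190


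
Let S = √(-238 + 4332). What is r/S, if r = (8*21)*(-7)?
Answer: -588*√4094/2047 ≈ -18.379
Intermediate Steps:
r = -1176 (r = 168*(-7) = -1176)
S = √4094 ≈ 63.984
r/S = -1176*√4094/4094 = -588*√4094/2047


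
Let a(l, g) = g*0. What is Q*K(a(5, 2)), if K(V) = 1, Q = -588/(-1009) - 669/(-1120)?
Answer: 1333581/1130080 ≈ 1.1801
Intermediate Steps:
a(l, g) = 0
Q = 1333581/1130080 (Q = -588*(-1/1009) - 669*(-1/1120) = 588/1009 + 669/1120 = 1333581/1130080 ≈ 1.1801)
Q*K(a(5, 2)) = (1333581/1130080)*1 = 1333581/1130080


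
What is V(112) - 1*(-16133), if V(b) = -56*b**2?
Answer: -686331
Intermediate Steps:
V(112) - 1*(-16133) = -56*112**2 - 1*(-16133) = -56*12544 + 16133 = -702464 + 16133 = -686331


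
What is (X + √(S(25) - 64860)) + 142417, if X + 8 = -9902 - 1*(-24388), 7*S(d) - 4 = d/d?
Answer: 156895 + I*√3178105/7 ≈ 1.569e+5 + 254.67*I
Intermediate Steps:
S(d) = 5/7 (S(d) = 4/7 + (d/d)/7 = 4/7 + (⅐)*1 = 4/7 + ⅐ = 5/7)
X = 14478 (X = -8 + (-9902 - 1*(-24388)) = -8 + (-9902 + 24388) = -8 + 14486 = 14478)
(X + √(S(25) - 64860)) + 142417 = (14478 + √(5/7 - 64860)) + 142417 = (14478 + √(-454015/7)) + 142417 = (14478 + I*√3178105/7) + 142417 = 156895 + I*√3178105/7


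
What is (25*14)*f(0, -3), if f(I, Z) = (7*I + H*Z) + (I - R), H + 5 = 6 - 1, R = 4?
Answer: -1400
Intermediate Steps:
H = 0 (H = -5 + (6 - 1) = -5 + 5 = 0)
f(I, Z) = -4 + 8*I (f(I, Z) = (7*I + 0*Z) + (I - 1*4) = (7*I + 0) + (I - 4) = 7*I + (-4 + I) = -4 + 8*I)
(25*14)*f(0, -3) = (25*14)*(-4 + 8*0) = 350*(-4 + 0) = 350*(-4) = -1400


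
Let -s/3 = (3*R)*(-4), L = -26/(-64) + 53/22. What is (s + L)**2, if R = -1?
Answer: 136445761/123904 ≈ 1101.2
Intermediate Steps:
L = 991/352 (L = -26*(-1/64) + 53*(1/22) = 13/32 + 53/22 = 991/352 ≈ 2.8153)
s = -36 (s = -3*3*(-1)*(-4) = -(-9)*(-4) = -3*12 = -36)
(s + L)**2 = (-36 + 991/352)**2 = (-11681/352)**2 = 136445761/123904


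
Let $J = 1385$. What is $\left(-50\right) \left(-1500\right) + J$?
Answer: $76385$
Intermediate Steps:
$\left(-50\right) \left(-1500\right) + J = \left(-50\right) \left(-1500\right) + 1385 = 75000 + 1385 = 76385$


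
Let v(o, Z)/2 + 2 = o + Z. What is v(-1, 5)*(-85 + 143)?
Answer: 232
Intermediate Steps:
v(o, Z) = -4 + 2*Z + 2*o (v(o, Z) = -4 + 2*(o + Z) = -4 + 2*(Z + o) = -4 + (2*Z + 2*o) = -4 + 2*Z + 2*o)
v(-1, 5)*(-85 + 143) = (-4 + 2*5 + 2*(-1))*(-85 + 143) = (-4 + 10 - 2)*58 = 4*58 = 232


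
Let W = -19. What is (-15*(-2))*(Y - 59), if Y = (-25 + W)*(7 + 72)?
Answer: -106050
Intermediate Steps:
Y = -3476 (Y = (-25 - 19)*(7 + 72) = -44*79 = -3476)
(-15*(-2))*(Y - 59) = (-15*(-2))*(-3476 - 59) = 30*(-3535) = -106050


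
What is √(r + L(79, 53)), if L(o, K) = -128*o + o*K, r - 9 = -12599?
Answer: 23*I*√35 ≈ 136.07*I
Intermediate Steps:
r = -12590 (r = 9 - 12599 = -12590)
L(o, K) = -128*o + K*o
√(r + L(79, 53)) = √(-12590 + 79*(-128 + 53)) = √(-12590 + 79*(-75)) = √(-12590 - 5925) = √(-18515) = 23*I*√35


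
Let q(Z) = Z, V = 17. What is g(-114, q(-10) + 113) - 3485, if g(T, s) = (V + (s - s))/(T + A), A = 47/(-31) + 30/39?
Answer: -161163706/46243 ≈ -3485.1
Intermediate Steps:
A = -301/403 (A = 47*(-1/31) + 30*(1/39) = -47/31 + 10/13 = -301/403 ≈ -0.74690)
g(T, s) = 17/(-301/403 + T) (g(T, s) = (17 + (s - s))/(T - 301/403) = (17 + 0)/(-301/403 + T) = 17/(-301/403 + T))
g(-114, q(-10) + 113) - 3485 = 6851/(-301 + 403*(-114)) - 3485 = 6851/(-301 - 45942) - 3485 = 6851/(-46243) - 3485 = 6851*(-1/46243) - 3485 = -6851/46243 - 3485 = -161163706/46243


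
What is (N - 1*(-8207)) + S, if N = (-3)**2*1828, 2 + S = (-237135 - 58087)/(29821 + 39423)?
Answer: 853527043/34622 ≈ 24653.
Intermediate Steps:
S = -216855/34622 (S = -2 + (-237135 - 58087)/(29821 + 39423) = -2 - 295222/69244 = -2 - 295222*1/69244 = -2 - 147611/34622 = -216855/34622 ≈ -6.2635)
N = 16452 (N = 9*1828 = 16452)
(N - 1*(-8207)) + S = (16452 - 1*(-8207)) - 216855/34622 = (16452 + 8207) - 216855/34622 = 24659 - 216855/34622 = 853527043/34622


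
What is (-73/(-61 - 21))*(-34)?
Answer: -1241/41 ≈ -30.268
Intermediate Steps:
(-73/(-61 - 21))*(-34) = (-73/(-82))*(-34) = -1/82*(-73)*(-34) = (73/82)*(-34) = -1241/41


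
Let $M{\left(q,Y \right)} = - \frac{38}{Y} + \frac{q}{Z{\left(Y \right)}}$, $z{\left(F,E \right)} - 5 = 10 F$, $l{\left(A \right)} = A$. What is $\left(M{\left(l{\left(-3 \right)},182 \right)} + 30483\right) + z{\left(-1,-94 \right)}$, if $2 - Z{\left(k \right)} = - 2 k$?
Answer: $\frac{338364347}{11102} \approx 30478.0$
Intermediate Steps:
$Z{\left(k \right)} = 2 + 2 k$ ($Z{\left(k \right)} = 2 - - 2 k = 2 + 2 k$)
$z{\left(F,E \right)} = 5 + 10 F$
$M{\left(q,Y \right)} = - \frac{38}{Y} + \frac{q}{2 + 2 Y}$
$\left(M{\left(l{\left(-3 \right)},182 \right)} + 30483\right) + z{\left(-1,-94 \right)} = \left(\frac{-76 - 13832 + 182 \left(-3\right)}{2 \cdot 182 \left(1 + 182\right)} + 30483\right) + \left(5 + 10 \left(-1\right)\right) = \left(\frac{1}{2} \cdot \frac{1}{182} \cdot \frac{1}{183} \left(-76 - 13832 - 546\right) + 30483\right) + \left(5 - 10\right) = \left(\frac{1}{2} \cdot \frac{1}{182} \cdot \frac{1}{183} \left(-14454\right) + 30483\right) - 5 = \left(- \frac{2409}{11102} + 30483\right) - 5 = \frac{338419857}{11102} - 5 = \frac{338364347}{11102}$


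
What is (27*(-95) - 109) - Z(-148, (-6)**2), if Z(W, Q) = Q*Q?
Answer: -3970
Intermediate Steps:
Z(W, Q) = Q**2
(27*(-95) - 109) - Z(-148, (-6)**2) = (27*(-95) - 109) - ((-6)**2)**2 = (-2565 - 109) - 1*36**2 = -2674 - 1*1296 = -2674 - 1296 = -3970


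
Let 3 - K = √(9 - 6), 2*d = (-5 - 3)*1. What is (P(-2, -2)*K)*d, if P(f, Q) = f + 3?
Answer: -12 + 4*√3 ≈ -5.0718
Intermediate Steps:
P(f, Q) = 3 + f
d = -4 (d = ((-5 - 3)*1)/2 = (-8*1)/2 = (½)*(-8) = -4)
K = 3 - √3 (K = 3 - √(9 - 6) = 3 - √3 ≈ 1.2680)
(P(-2, -2)*K)*d = ((3 - 2)*(3 - √3))*(-4) = (1*(3 - √3))*(-4) = (3 - √3)*(-4) = -12 + 4*√3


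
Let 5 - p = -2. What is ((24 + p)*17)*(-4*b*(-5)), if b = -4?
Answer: -42160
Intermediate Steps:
p = 7 (p = 5 - 1*(-2) = 5 + 2 = 7)
((24 + p)*17)*(-4*b*(-5)) = ((24 + 7)*17)*(-4*(-4)*(-5)) = (31*17)*(16*(-5)) = 527*(-80) = -42160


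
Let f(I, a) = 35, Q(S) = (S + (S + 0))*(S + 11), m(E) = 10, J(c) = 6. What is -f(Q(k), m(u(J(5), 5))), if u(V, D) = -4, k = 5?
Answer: -35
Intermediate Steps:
Q(S) = 2*S*(11 + S) (Q(S) = (S + S)*(11 + S) = (2*S)*(11 + S) = 2*S*(11 + S))
-f(Q(k), m(u(J(5), 5))) = -1*35 = -35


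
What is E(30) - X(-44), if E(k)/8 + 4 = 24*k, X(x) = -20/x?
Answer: 63003/11 ≈ 5727.5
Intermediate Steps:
E(k) = -32 + 192*k (E(k) = -32 + 8*(24*k) = -32 + 192*k)
E(30) - X(-44) = (-32 + 192*30) - (-20)/(-44) = (-32 + 5760) - (-20)*(-1)/44 = 5728 - 1*5/11 = 5728 - 5/11 = 63003/11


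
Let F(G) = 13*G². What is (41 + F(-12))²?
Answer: 3659569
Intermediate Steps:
(41 + F(-12))² = (41 + 13*(-12)²)² = (41 + 13*144)² = (41 + 1872)² = 1913² = 3659569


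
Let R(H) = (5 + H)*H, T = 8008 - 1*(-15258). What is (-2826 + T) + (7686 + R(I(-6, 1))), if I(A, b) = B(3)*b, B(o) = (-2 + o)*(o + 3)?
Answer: 28192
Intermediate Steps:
B(o) = (-2 + o)*(3 + o)
I(A, b) = 6*b (I(A, b) = (-6 + 3 + 3²)*b = (-6 + 3 + 9)*b = 6*b)
T = 23266 (T = 8008 + 15258 = 23266)
R(H) = H*(5 + H)
(-2826 + T) + (7686 + R(I(-6, 1))) = (-2826 + 23266) + (7686 + (6*1)*(5 + 6*1)) = 20440 + (7686 + 6*(5 + 6)) = 20440 + (7686 + 6*11) = 20440 + (7686 + 66) = 20440 + 7752 = 28192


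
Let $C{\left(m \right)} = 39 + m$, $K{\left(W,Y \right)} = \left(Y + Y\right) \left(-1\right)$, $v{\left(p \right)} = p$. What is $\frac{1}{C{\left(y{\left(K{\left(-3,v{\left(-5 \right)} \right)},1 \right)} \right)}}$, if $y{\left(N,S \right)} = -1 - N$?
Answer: $\frac{1}{28} \approx 0.035714$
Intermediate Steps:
$K{\left(W,Y \right)} = - 2 Y$ ($K{\left(W,Y \right)} = 2 Y \left(-1\right) = - 2 Y$)
$\frac{1}{C{\left(y{\left(K{\left(-3,v{\left(-5 \right)} \right)},1 \right)} \right)}} = \frac{1}{39 - \left(1 - -10\right)} = \frac{1}{39 - 11} = \frac{1}{28}$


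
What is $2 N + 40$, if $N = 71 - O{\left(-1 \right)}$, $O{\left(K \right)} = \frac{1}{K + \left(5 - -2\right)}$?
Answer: $\frac{545}{3} \approx 181.67$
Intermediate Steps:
$O{\left(K \right)} = \frac{1}{7 + K}$ ($O{\left(K \right)} = \frac{1}{K + \left(5 + 2\right)} = \frac{1}{K + 7} = \frac{1}{7 + K}$)
$N = \frac{425}{6}$ ($N = 71 - \frac{1}{7 - 1} = 71 - \frac{1}{6} = \frac{425}{6} \approx 70.833$)
$2 N + 40 = 2 \cdot \frac{425}{6} + 40 = \frac{425}{3} + 40 = \frac{545}{3}$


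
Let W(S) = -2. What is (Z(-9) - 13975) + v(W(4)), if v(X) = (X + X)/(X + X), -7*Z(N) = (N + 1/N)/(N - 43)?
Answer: -22889453/1638 ≈ -13974.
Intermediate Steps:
Z(N) = -(N + 1/N)/(7*(-43 + N)) (Z(N) = -(N + 1/N)/(7*(N - 43)) = -(N + 1/N)/(7*(-43 + N)))
v(X) = 1 (v(X) = (2*X)/((2*X)) = (2*X)*(1/(2*X)) = 1)
(Z(-9) - 13975) + v(W(4)) = ((⅐)*(-1 - 1*(-9)²)/(-9*(-43 - 9)) - 13975) + 1 = ((⅐)*(-⅑)*(-1 - 1*81)/(-52) - 13975) + 1 = ((⅐)*(-⅑)*(-1/52)*(-1 - 81) - 13975) + 1 = ((⅐)*(-⅑)*(-1/52)*(-82) - 13975) + 1 = (-41/1638 - 13975) + 1 = -22891091/1638 + 1 = -22889453/1638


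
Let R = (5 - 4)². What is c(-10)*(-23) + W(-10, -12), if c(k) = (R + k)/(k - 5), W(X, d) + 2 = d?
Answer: -139/5 ≈ -27.800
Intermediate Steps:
R = 1 (R = 1² = 1)
W(X, d) = -2 + d
c(k) = (1 + k)/(-5 + k) (c(k) = (1 + k)/(k - 5) = (1 + k)/(-5 + k))
c(-10)*(-23) + W(-10, -12) = ((1 - 10)/(-5 - 10))*(-23) + (-2 - 12) = (-9/(-15))*(-23) - 14 = -1/15*(-9)*(-23) - 14 = (⅗)*(-23) - 14 = -69/5 - 14 = -139/5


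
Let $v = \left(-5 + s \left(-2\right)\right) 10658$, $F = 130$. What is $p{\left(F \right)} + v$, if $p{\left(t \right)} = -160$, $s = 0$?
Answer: $-53450$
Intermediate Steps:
$v = -53290$ ($v = \left(-5 + 0 \left(-2\right)\right) 10658 = \left(-5 + 0\right) 10658 = \left(-5\right) 10658 = -53290$)
$p{\left(F \right)} + v = -160 - 53290 = -53450$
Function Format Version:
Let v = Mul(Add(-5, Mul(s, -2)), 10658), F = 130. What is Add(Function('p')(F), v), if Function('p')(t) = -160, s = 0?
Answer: -53450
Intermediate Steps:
v = -53290 (v = Mul(Add(-5, Mul(0, -2)), 10658) = Mul(Add(-5, 0), 10658) = Mul(-5, 10658) = -53290)
Add(Function('p')(F), v) = Add(-160, -53290) = -53450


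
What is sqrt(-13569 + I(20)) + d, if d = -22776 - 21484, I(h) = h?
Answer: -44260 + I*sqrt(13549) ≈ -44260.0 + 116.4*I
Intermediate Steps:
d = -44260
sqrt(-13569 + I(20)) + d = sqrt(-13569 + 20) - 44260 = sqrt(-13549) - 44260 = I*sqrt(13549) - 44260 = -44260 + I*sqrt(13549)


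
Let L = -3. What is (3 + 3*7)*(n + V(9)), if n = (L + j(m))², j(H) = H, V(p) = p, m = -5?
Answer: 1752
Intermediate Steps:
n = 64 (n = (-3 - 5)² = (-8)² = 64)
(3 + 3*7)*(n + V(9)) = (3 + 3*7)*(64 + 9) = (3 + 21)*73 = 24*73 = 1752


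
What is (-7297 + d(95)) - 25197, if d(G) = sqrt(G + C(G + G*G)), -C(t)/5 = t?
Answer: -32494 + I*sqrt(45505) ≈ -32494.0 + 213.32*I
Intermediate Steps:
C(t) = -5*t
d(G) = sqrt(-5*G**2 - 4*G) (d(G) = sqrt(G - 5*(G + G*G)) = sqrt(G - 5*(G + G**2)) = sqrt(G + (-5*G - 5*G**2)) = sqrt(-5*G**2 - 4*G))
(-7297 + d(95)) - 25197 = (-7297 + sqrt(95*(-4 - 5*95))) - 25197 = (-7297 + sqrt(95*(-4 - 475))) - 25197 = (-7297 + sqrt(95*(-479))) - 25197 = (-7297 + sqrt(-45505)) - 25197 = (-7297 + I*sqrt(45505)) - 25197 = -32494 + I*sqrt(45505)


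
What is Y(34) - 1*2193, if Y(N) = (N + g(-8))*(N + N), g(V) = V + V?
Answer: -969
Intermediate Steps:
g(V) = 2*V
Y(N) = 2*N*(-16 + N) (Y(N) = (N + 2*(-8))*(N + N) = (N - 16)*(2*N) = (-16 + N)*(2*N) = 2*N*(-16 + N))
Y(34) - 1*2193 = 2*34*(-16 + 34) - 1*2193 = 2*34*18 - 2193 = 1224 - 2193 = -969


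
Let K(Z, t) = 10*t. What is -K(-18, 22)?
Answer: -220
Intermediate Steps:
-K(-18, 22) = -10*22 = -1*220 = -220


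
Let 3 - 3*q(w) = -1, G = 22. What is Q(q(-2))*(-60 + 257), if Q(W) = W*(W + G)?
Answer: 55160/9 ≈ 6128.9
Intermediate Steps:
q(w) = 4/3 (q(w) = 1 - ⅓*(-1) = 1 + ⅓ = 4/3)
Q(W) = W*(22 + W) (Q(W) = W*(W + 22) = W*(22 + W))
Q(q(-2))*(-60 + 257) = (4*(22 + 4/3)/3)*(-60 + 257) = ((4/3)*(70/3))*197 = (280/9)*197 = 55160/9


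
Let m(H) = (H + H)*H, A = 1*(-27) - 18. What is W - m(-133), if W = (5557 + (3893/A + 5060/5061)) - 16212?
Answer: -3501086786/75915 ≈ -46119.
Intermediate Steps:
A = -45 (A = -27 - 18 = -45)
m(H) = 2*H² (m(H) = (2*H)*H = 2*H²)
W = -815365916/75915 (W = (5557 + (3893/(-45) + 5060/5061)) - 16212 = (5557 + (3893*(-1/45) + 5060*(1/5061))) - 16212 = (5557 + (-3893/45 + 5060/5061)) - 16212 = (5557 - 6491591/75915) - 16212 = 415368064/75915 - 16212 = -815365916/75915 ≈ -10741.)
W - m(-133) = -815365916/75915 - 2*(-133)² = -815365916/75915 - 2*17689 = -815365916/75915 - 1*35378 = -815365916/75915 - 35378 = -3501086786/75915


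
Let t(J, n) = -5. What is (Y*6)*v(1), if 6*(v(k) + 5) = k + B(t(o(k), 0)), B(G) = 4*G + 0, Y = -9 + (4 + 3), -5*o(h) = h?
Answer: 98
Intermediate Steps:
o(h) = -h/5
Y = -2 (Y = -9 + 7 = -2)
B(G) = 4*G
v(k) = -25/3 + k/6 (v(k) = -5 + (k + 4*(-5))/6 = -5 + (k - 20)/6 = -5 + (-20 + k)/6 = -5 + (-10/3 + k/6) = -25/3 + k/6)
(Y*6)*v(1) = (-2*6)*(-25/3 + (⅙)*1) = -12*(-25/3 + ⅙) = -12*(-49/6) = 98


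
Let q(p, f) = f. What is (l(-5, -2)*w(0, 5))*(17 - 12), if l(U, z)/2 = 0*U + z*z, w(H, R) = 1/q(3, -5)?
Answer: -8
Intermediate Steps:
w(H, R) = -⅕ (w(H, R) = 1/(-5) = -⅕)
l(U, z) = 2*z² (l(U, z) = 2*(0*U + z*z) = 2*(0 + z²) = 2*z²)
(l(-5, -2)*w(0, 5))*(17 - 12) = ((2*(-2)²)*(-⅕))*(17 - 12) = ((2*4)*(-⅕))*5 = (8*(-⅕))*5 = -8/5*5 = -8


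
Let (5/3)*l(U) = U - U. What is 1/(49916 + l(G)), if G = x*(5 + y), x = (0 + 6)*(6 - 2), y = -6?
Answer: 1/49916 ≈ 2.0034e-5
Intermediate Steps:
x = 24 (x = 6*4 = 24)
G = -24 (G = 24*(5 - 6) = 24*(-1) = -24)
l(U) = 0 (l(U) = 3*(U - U)/5 = (3/5)*0 = 0)
1/(49916 + l(G)) = 1/(49916 + 0) = 1/49916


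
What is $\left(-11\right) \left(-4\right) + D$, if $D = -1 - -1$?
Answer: $44$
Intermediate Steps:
$D = 0$ ($D = -1 + 1 = 0$)
$\left(-11\right) \left(-4\right) + D = \left(-11\right) \left(-4\right) + 0 = 44 + 0 = 44$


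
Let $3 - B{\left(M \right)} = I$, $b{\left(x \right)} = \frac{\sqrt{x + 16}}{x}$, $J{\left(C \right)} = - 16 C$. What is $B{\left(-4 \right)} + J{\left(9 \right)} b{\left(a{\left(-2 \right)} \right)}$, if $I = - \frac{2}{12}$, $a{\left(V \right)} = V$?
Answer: $\frac{19}{6} + 72 \sqrt{14} \approx 272.57$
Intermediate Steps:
$I = - \frac{1}{6}$ ($I = \left(-2\right) \frac{1}{12} = - \frac{1}{6} \approx -0.16667$)
$b{\left(x \right)} = \frac{\sqrt{16 + x}}{x}$
$B{\left(M \right)} = \frac{19}{6}$ ($B{\left(M \right)} = 3 - - \frac{1}{6} = 3 + \frac{1}{6} = \frac{19}{6}$)
$B{\left(-4 \right)} + J{\left(9 \right)} b{\left(a{\left(-2 \right)} \right)} = \frac{19}{6} + \left(-16\right) 9 \frac{\sqrt{16 - 2}}{-2} = \frac{19}{6} - 144 \left(- \frac{\sqrt{14}}{2}\right) = \frac{19}{6} + 72 \sqrt{14}$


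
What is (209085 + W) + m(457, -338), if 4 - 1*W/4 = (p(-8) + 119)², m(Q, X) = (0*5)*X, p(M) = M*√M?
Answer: 154505 + 15232*I*√2 ≈ 1.5451e+5 + 21541.0*I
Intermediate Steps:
p(M) = M^(3/2)
m(Q, X) = 0 (m(Q, X) = 0*X = 0)
W = 16 - 4*(119 - 16*I*√2)² (W = 16 - 4*((-8)^(3/2) + 119)² = 16 - 4*(-16*I*√2 + 119)² = 16 - 4*(119 - 16*I*√2)² ≈ -54580.0 + 21541.0*I)
(209085 + W) + m(457, -338) = (209085 + (-54580 + 15232*I*√2)) + 0 = (154505 + 15232*I*√2) + 0 = 154505 + 15232*I*√2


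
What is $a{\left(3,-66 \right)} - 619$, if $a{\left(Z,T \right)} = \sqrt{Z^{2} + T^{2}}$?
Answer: $-619 + 3 \sqrt{485} \approx -552.93$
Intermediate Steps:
$a{\left(Z,T \right)} = \sqrt{T^{2} + Z^{2}}$
$a{\left(3,-66 \right)} - 619 = \sqrt{\left(-66\right)^{2} + 3^{2}} - 619 = \sqrt{4356 + 9} - 619 = \sqrt{4365} - 619 = 3 \sqrt{485} - 619 = -619 + 3 \sqrt{485}$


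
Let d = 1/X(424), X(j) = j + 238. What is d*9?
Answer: 9/662 ≈ 0.013595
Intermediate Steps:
X(j) = 238 + j
d = 1/662 (d = 1/(238 + 424) = 1/662 ≈ 0.0015106)
d*9 = (1/662)*9 = 9/662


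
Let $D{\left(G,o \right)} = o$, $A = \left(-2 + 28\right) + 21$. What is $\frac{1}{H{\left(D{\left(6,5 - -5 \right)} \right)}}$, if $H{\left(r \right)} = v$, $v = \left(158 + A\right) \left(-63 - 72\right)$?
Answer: $- \frac{1}{27675} \approx -3.6134 \cdot 10^{-5}$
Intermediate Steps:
$A = 47$ ($A = 26 + 21 = 47$)
$v = -27675$ ($v = \left(158 + 47\right) \left(-63 - 72\right) = 205 \left(-135\right) = -27675$)
$H{\left(r \right)} = -27675$
$\frac{1}{H{\left(D{\left(6,5 - -5 \right)} \right)}} = \frac{1}{-27675} = - \frac{1}{27675}$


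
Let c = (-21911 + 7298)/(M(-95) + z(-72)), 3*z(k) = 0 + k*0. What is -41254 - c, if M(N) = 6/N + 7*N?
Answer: -2607857209/63181 ≈ -41276.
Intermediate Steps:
z(k) = 0 (z(k) = (0 + k*0)/3 = (0 + 0)/3 = (⅓)*0 = 0)
c = 1388235/63181 (c = (-21911 + 7298)/((6/(-95) + 7*(-95)) + 0) = -14613/((6*(-1/95) - 665) + 0) = -14613/((-6/95 - 665) + 0) = -14613/(-63181/95 + 0) = -14613/(-63181/95) = -14613*(-95/63181) = 1388235/63181 ≈ 21.972)
-41254 - c = -41254 - 1*1388235/63181 = -41254 - 1388235/63181 = -2607857209/63181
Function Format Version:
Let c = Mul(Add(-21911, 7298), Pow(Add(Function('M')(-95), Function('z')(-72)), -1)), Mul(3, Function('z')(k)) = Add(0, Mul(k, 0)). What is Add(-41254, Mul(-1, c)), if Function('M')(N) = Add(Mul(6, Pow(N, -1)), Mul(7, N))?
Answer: Rational(-2607857209, 63181) ≈ -41276.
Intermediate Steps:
Function('z')(k) = 0 (Function('z')(k) = Mul(Rational(1, 3), Add(0, Mul(k, 0))) = Mul(Rational(1, 3), Add(0, 0)) = Mul(Rational(1, 3), 0) = 0)
c = Rational(1388235, 63181) (c = Mul(Add(-21911, 7298), Pow(Add(Add(Mul(6, Pow(-95, -1)), Mul(7, -95)), 0), -1)) = Mul(-14613, Pow(Add(Add(Mul(6, Rational(-1, 95)), -665), 0), -1)) = Mul(-14613, Pow(Add(Add(Rational(-6, 95), -665), 0), -1)) = Mul(-14613, Pow(Add(Rational(-63181, 95), 0), -1)) = Mul(-14613, Pow(Rational(-63181, 95), -1)) = Mul(-14613, Rational(-95, 63181)) = Rational(1388235, 63181) ≈ 21.972)
Add(-41254, Mul(-1, c)) = Add(-41254, Mul(-1, Rational(1388235, 63181))) = Add(-41254, Rational(-1388235, 63181)) = Rational(-2607857209, 63181)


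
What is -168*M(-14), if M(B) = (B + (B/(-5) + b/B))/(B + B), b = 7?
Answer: -351/5 ≈ -70.200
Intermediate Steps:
M(B) = (7/B + 4*B/5)/(2*B) (M(B) = (B + (B/(-5) + 7/B))/(B + B) = (B + (B*(-⅕) + 7/B))/((2*B)) = (B + (-B/5 + 7/B))*(1/(2*B)) = (B + (7/B - B/5))*(1/(2*B)) = (7/B + 4*B/5)*(1/(2*B)) = (7/B + 4*B/5)/(2*B))
-168*M(-14) = -168*(⅖ + (7/2)/(-14)²) = -168*(⅖ + (7/2)*(1/196)) = -168*(⅖ + 1/56) = -168*117/280 = -351/5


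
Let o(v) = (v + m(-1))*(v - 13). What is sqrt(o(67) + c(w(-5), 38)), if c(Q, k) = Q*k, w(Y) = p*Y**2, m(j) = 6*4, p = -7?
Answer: 2*I*sqrt(434) ≈ 41.665*I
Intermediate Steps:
m(j) = 24
w(Y) = -7*Y**2
o(v) = (-13 + v)*(24 + v) (o(v) = (v + 24)*(v - 13) = (24 + v)*(-13 + v) = (-13 + v)*(24 + v))
sqrt(o(67) + c(w(-5), 38)) = sqrt((-312 + 67**2 + 11*67) - 7*(-5)**2*38) = sqrt((-312 + 4489 + 737) - 7*25*38) = sqrt(4914 - 175*38) = sqrt(4914 - 6650) = sqrt(-1736) = 2*I*sqrt(434)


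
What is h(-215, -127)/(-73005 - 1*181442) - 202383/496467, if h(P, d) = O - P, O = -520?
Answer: -5704924974/14036059861 ≈ -0.40645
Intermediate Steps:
h(P, d) = -520 - P
h(-215, -127)/(-73005 - 1*181442) - 202383/496467 = (-520 - 1*(-215))/(-73005 - 1*181442) - 202383/496467 = (-520 + 215)/(-73005 - 181442) - 202383*1/496467 = -305/(-254447) - 22487/55163 = -305*(-1/254447) - 22487/55163 = 305/254447 - 22487/55163 = -5704924974/14036059861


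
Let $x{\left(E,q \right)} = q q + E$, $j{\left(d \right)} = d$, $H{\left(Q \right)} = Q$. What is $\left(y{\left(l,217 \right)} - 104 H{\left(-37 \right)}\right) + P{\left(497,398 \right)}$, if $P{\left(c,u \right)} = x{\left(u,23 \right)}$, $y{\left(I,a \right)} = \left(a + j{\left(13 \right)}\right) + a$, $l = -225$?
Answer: $5222$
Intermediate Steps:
$x{\left(E,q \right)} = E + q^{2}$ ($x{\left(E,q \right)} = q^{2} + E = E + q^{2}$)
$y{\left(I,a \right)} = 13 + 2 a$ ($y{\left(I,a \right)} = \left(a + 13\right) + a = \left(13 + a\right) + a = 13 + 2 a$)
$P{\left(c,u \right)} = 529 + u$ ($P{\left(c,u \right)} = u + 23^{2} = u + 529 = 529 + u$)
$\left(y{\left(l,217 \right)} - 104 H{\left(-37 \right)}\right) + P{\left(497,398 \right)} = \left(\left(13 + 2 \cdot 217\right) - -3848\right) + \left(529 + 398\right) = \left(\left(13 + 434\right) + 3848\right) + 927 = \left(447 + 3848\right) + 927 = 4295 + 927 = 5222$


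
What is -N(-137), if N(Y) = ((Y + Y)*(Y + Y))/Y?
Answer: 548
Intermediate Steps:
N(Y) = 4*Y (N(Y) = ((2*Y)*(2*Y))/Y = (4*Y**2)/Y = 4*Y)
-N(-137) = -4*(-137) = -1*(-548) = 548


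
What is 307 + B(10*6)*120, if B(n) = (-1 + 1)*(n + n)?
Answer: 307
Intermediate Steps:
B(n) = 0 (B(n) = 0*(2*n) = 0)
307 + B(10*6)*120 = 307 + 0*120 = 307 + 0 = 307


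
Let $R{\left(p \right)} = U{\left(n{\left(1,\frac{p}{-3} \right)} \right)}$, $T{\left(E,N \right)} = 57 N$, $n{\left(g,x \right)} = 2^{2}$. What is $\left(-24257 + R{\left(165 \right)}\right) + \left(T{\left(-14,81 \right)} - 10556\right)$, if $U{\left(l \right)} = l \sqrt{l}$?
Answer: $-30188$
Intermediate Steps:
$n{\left(g,x \right)} = 4$
$U{\left(l \right)} = l^{\frac{3}{2}}$
$R{\left(p \right)} = 8$ ($R{\left(p \right)} = 4^{\frac{3}{2}} = 8$)
$\left(-24257 + R{\left(165 \right)}\right) + \left(T{\left(-14,81 \right)} - 10556\right) = \left(-24257 + 8\right) + \left(57 \cdot 81 - 10556\right) = -24249 + \left(4617 - 10556\right) = -24249 - 5939 = -30188$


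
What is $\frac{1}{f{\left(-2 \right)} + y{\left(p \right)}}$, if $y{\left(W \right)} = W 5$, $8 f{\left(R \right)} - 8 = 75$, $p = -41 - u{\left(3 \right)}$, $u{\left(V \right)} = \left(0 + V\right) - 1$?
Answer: $- \frac{8}{1637} \approx -0.004887$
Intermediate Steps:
$u{\left(V \right)} = -1 + V$ ($u{\left(V \right)} = V - 1 = -1 + V$)
$p = -43$ ($p = -41 - \left(-1 + 3\right) = -41 - 2 = -43$)
$f{\left(R \right)} = \frac{83}{8}$ ($f{\left(R \right)} = 1 + \frac{1}{8} \cdot 75 = 1 + \frac{75}{8} = \frac{83}{8}$)
$y{\left(W \right)} = 5 W$
$\frac{1}{f{\left(-2 \right)} + y{\left(p \right)}} = \frac{1}{\frac{83}{8} + 5 \left(-43\right)} = \frac{1}{\frac{83}{8} - 215} = \frac{1}{- \frac{1637}{8}} = - \frac{8}{1637}$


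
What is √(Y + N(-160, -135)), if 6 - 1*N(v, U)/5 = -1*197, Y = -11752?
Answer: 3*I*√1193 ≈ 103.62*I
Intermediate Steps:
N(v, U) = 1015 (N(v, U) = 30 - (-5)*197 = 30 - 5*(-197) = 30 + 985 = 1015)
√(Y + N(-160, -135)) = √(-11752 + 1015) = √(-10737) = 3*I*√1193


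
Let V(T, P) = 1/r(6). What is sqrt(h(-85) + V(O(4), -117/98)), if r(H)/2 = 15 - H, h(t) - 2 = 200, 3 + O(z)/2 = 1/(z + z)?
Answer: sqrt(7274)/6 ≈ 14.215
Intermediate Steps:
O(z) = -6 + 1/z (O(z) = -6 + 2/(z + z) = -6 + 2/((2*z)) = -6 + 2*(1/(2*z)) = -6 + 1/z)
h(t) = 202 (h(t) = 2 + 200 = 202)
r(H) = 30 - 2*H (r(H) = 2*(15 - H) = 30 - 2*H)
V(T, P) = 1/18 (V(T, P) = 1/(30 - 2*6) = 1/(30 - 12) = 1/18)
sqrt(h(-85) + V(O(4), -117/98)) = sqrt(202 + 1/18) = sqrt(3637/18) = sqrt(7274)/6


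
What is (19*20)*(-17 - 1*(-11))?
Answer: -2280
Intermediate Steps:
(19*20)*(-17 - 1*(-11)) = 380*(-17 + 11) = 380*(-6) = -2280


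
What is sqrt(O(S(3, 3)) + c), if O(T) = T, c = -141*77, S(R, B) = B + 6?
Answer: 4*I*sqrt(678) ≈ 104.15*I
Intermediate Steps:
S(R, B) = 6 + B
c = -10857
sqrt(O(S(3, 3)) + c) = sqrt((6 + 3) - 10857) = sqrt(9 - 10857) = sqrt(-10848) = 4*I*sqrt(678)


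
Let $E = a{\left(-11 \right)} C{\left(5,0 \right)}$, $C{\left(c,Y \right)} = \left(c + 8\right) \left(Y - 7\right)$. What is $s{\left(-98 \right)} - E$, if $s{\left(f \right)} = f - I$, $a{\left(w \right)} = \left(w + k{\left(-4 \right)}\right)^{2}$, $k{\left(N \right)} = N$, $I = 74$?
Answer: $20303$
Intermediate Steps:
$C{\left(c,Y \right)} = \left(-7 + Y\right) \left(8 + c\right)$ ($C{\left(c,Y \right)} = \left(8 + c\right) \left(-7 + Y\right) = \left(-7 + Y\right) \left(8 + c\right)$)
$a{\left(w \right)} = \left(-4 + w\right)^{2}$ ($a{\left(w \right)} = \left(w - 4\right)^{2} = \left(-4 + w\right)^{2}$)
$s{\left(f \right)} = -74 + f$ ($s{\left(f \right)} = f - 74 = -74 + f$)
$E = -20475$ ($E = \left(-4 - 11\right)^{2} \left(-56 - 35 + 8 \cdot 0 + 0 \cdot 5\right) = \left(-15\right)^{2} \left(-56 - 35 + 0 + 0\right) = 225 \left(-91\right) = -20475$)
$s{\left(-98 \right)} - E = \left(-74 - 98\right) - -20475 = -172 + 20475 = 20303$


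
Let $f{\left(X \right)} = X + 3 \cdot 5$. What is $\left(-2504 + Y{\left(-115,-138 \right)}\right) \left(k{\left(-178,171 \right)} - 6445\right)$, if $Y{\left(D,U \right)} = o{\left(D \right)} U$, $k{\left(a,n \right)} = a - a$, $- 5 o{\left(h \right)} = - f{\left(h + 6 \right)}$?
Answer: $-582628$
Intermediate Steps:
$f{\left(X \right)} = 15 + X$ ($f{\left(X \right)} = X + 15 = 15 + X$)
$o{\left(h \right)} = \frac{21}{5} + \frac{h}{5}$ ($o{\left(h \right)} = - \frac{\left(-1\right) \left(15 + \left(h + 6\right)\right)}{5} = - \frac{\left(-1\right) \left(15 + \left(6 + h\right)\right)}{5} = - \frac{\left(-1\right) \left(21 + h\right)}{5} = - \frac{-21 - h}{5} = \frac{21}{5} + \frac{h}{5}$)
$k{\left(a,n \right)} = 0$
$Y{\left(D,U \right)} = U \left(\frac{21}{5} + \frac{D}{5}\right)$ ($Y{\left(D,U \right)} = \left(\frac{21}{5} + \frac{D}{5}\right) U = U \left(\frac{21}{5} + \frac{D}{5}\right)$)
$\left(-2504 + Y{\left(-115,-138 \right)}\right) \left(k{\left(-178,171 \right)} - 6445\right) = \left(-2504 + \frac{1}{5} \left(-138\right) \left(21 - 115\right)\right) \left(0 - 6445\right) = \left(-2504 + \frac{1}{5} \left(-138\right) \left(-94\right)\right) \left(-6445\right) = \left(-2504 + \frac{12972}{5}\right) \left(-6445\right) = \frac{452}{5} \left(-6445\right) = -582628$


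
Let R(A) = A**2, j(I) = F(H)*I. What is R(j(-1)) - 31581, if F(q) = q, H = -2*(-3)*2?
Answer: -31437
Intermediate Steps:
H = 12 (H = 6*2 = 12)
j(I) = 12*I
R(j(-1)) - 31581 = (12*(-1))**2 - 31581 = (-12)**2 - 31581 = 144 - 31581 = -31437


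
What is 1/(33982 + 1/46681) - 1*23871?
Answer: -37866895312472/1586313743 ≈ -23871.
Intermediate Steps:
1/(33982 + 1/46681) - 1*23871 = 1/(33982 + 1/46681) - 23871 = 1/(1586313743/46681) - 23871 = 46681/1586313743 - 23871 = -37866895312472/1586313743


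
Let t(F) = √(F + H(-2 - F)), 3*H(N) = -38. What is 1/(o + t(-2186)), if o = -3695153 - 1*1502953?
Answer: -7797159/40530458984152 - I*√4947/40530458984152 ≈ -1.9238e-7 - 1.7354e-12*I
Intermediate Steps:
H(N) = -38/3 (H(N) = (⅓)*(-38) = -38/3)
o = -5198106 (o = -3695153 - 1502953 = -5198106)
t(F) = √(-38/3 + F) (t(F) = √(F - 38/3) = √(-38/3 + F))
1/(o + t(-2186)) = 1/(-5198106 + √(-114 + 9*(-2186))/3) = 1/(-5198106 + √(-114 - 19674)/3) = 1/(-5198106 + √(-19788)/3) = 1/(-5198106 + (2*I*√4947)/3) = 1/(-5198106 + 2*I*√4947/3)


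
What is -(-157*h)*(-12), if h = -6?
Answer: 11304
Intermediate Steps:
-(-157*h)*(-12) = -(-157*(-6))*(-12) = -942*(-12) = -1*(-11304) = 11304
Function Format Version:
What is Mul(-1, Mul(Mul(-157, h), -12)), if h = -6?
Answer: 11304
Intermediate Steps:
Mul(-1, Mul(Mul(-157, h), -12)) = Mul(-1, Mul(Mul(-157, -6), -12)) = Mul(-1, Mul(942, -12)) = Mul(-1, -11304) = 11304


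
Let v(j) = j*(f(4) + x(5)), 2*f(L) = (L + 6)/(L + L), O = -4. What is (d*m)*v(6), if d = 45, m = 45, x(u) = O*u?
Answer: -941625/4 ≈ -2.3541e+5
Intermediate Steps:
f(L) = (6 + L)/(4*L) (f(L) = ((L + 6)/(L + L))/2 = ((6 + L)/((2*L)))/2 = ((6 + L)*(1/(2*L)))/2 = ((6 + L)/(2*L))/2 = (6 + L)/(4*L))
x(u) = -4*u
v(j) = -155*j/8 (v(j) = j*((1/4)*(6 + 4)/4 - 4*5) = j*((1/4)*(1/4)*10 - 20) = j*(5/8 - 20) = j*(-155/8) = -155*j/8)
(d*m)*v(6) = (45*45)*(-155/8*6) = 2025*(-465/4) = -941625/4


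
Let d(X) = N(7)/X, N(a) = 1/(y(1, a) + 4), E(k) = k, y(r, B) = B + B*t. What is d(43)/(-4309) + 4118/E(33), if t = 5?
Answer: 35098545803/281265666 ≈ 124.79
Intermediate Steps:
y(r, B) = 6*B (y(r, B) = B + B*5 = B + 5*B = 6*B)
N(a) = 1/(4 + 6*a) (N(a) = 1/(6*a + 4) = 1/(4 + 6*a))
d(X) = 1/(46*X) (d(X) = (1/(2*(2 + 3*7)))/X = (1/(2*(2 + 21)))/X = ((½)/23)/X = ((½)*(1/23))/X = 1/(46*X))
d(43)/(-4309) + 4118/E(33) = ((1/46)/43)/(-4309) + 4118/33 = ((1/46)*(1/43))*(-1/4309) + 4118*(1/33) = (1/1978)*(-1/4309) + 4118/33 = -1/8523202 + 4118/33 = 35098545803/281265666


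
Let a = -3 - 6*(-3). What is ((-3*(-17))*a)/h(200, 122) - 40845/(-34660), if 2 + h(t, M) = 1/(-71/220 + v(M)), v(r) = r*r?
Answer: -961701663431/2521937852 ≈ -381.33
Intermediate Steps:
v(r) = r²
a = 15 (a = -3 - 1*(-18) = -3 + 18 = 15)
h(t, M) = -2 + 1/(-71/220 + M²)
((-3*(-17))*a)/h(200, 122) - 40845/(-34660) = (-3*(-17)*15)/((2*(181 - 220*122²)/(-71 + 220*122²))) - 40845/(-34660) = (51*15)/((2*(181 - 220*14884)/(-71 + 220*14884))) - 40845*(-1/34660) = 765/((2*(181 - 3274480)/(-71 + 3274480))) + 8169/6932 = 765/((2*(-3274299)/3274409)) + 8169/6932 = 765/((2*(1/3274409)*(-3274299))) + 8169/6932 = 765/(-6548598/3274409) + 8169/6932 = 765*(-3274409/6548598) + 8169/6932 = -278324765/727622 + 8169/6932 = -961701663431/2521937852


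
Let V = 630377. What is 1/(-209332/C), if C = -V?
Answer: 630377/209332 ≈ 3.0114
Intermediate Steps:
C = -630377 (C = -1*630377 = -630377)
1/(-209332/C) = 1/(-209332/(-630377)) = 1/(-209332*(-1/630377)) = 1/(209332/630377) = 630377/209332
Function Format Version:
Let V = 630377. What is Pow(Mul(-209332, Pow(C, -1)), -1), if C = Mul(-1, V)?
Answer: Rational(630377, 209332) ≈ 3.0114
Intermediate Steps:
C = -630377 (C = Mul(-1, 630377) = -630377)
Pow(Mul(-209332, Pow(C, -1)), -1) = Pow(Mul(-209332, Pow(-630377, -1)), -1) = Pow(Mul(-209332, Rational(-1, 630377)), -1) = Pow(Rational(209332, 630377), -1) = Rational(630377, 209332)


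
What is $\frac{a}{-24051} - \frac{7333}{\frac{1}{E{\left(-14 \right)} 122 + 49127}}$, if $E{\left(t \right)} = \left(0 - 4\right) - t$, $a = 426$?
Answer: $- \frac{2959832715509}{8017} \approx -3.6919 \cdot 10^{8}$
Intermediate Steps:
$E{\left(t \right)} = -4 - t$
$\frac{a}{-24051} - \frac{7333}{\frac{1}{E{\left(-14 \right)} 122 + 49127}} = \frac{426}{-24051} - \frac{7333}{\frac{1}{\left(-4 - -14\right) 122 + 49127}} = 426 \left(- \frac{1}{24051}\right) - \frac{7333}{\frac{1}{\left(-4 + 14\right) 122 + 49127}} = - \frac{142}{8017} - \frac{7333}{\frac{1}{10 \cdot 122 + 49127}} = - \frac{142}{8017} - \frac{7333}{\frac{1}{1220 + 49127}} = - \frac{142}{8017} - \frac{7333}{\frac{1}{50347}} = - \frac{142}{8017} - 7333 \frac{1}{\frac{1}{50347}} = - \frac{142}{8017} - 369194551 = - \frac{2959832715509}{8017}$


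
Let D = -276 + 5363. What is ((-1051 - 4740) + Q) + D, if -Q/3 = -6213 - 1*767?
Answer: 20236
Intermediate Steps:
D = 5087
Q = 20940 (Q = -3*(-6213 - 1*767) = -3*(-6213 - 767) = -3*(-6980) = 20940)
((-1051 - 4740) + Q) + D = ((-1051 - 4740) + 20940) + 5087 = (-5791 + 20940) + 5087 = 15149 + 5087 = 20236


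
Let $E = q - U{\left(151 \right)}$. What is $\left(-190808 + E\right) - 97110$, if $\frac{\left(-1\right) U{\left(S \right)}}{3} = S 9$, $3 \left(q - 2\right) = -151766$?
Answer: $- \frac{1003283}{3} \approx -3.3443 \cdot 10^{5}$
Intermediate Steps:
$q = - \frac{151760}{3}$ ($q = 2 + \frac{1}{3} \left(-151766\right) = 2 - \frac{151766}{3} = - \frac{151760}{3} \approx -50587.0$)
$U{\left(S \right)} = - 27 S$ ($U{\left(S \right)} = - 3 S 9 = - 3 \cdot 9 S = - 27 S$)
$E = - \frac{139529}{3}$ ($E = - \frac{151760}{3} - \left(-27\right) 151 = - \frac{151760}{3} - -4077 = - \frac{151760}{3} + 4077 = - \frac{139529}{3} \approx -46510.0$)
$\left(-190808 + E\right) - 97110 = \left(-190808 - \frac{139529}{3}\right) - 97110 = - \frac{711953}{3} - 97110 = - \frac{1003283}{3}$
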